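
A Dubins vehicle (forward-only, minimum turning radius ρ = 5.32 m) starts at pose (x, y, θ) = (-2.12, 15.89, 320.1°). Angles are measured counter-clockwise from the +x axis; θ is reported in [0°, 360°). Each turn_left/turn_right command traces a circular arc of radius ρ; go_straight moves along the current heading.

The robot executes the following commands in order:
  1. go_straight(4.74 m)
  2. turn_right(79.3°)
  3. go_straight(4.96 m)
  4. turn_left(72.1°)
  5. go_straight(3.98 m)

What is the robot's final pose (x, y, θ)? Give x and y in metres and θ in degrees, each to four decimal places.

(3.7841, -7.2893, 312.9000°)

set_pose: (x, y, θ) = (-2.1200, 15.8900, 320.1000°), ρ = 5.32
go_straight(4.74): x += 4.74·cos θ, y += 4.74·sin θ → (1.5164, 12.8495, 320.1000°)
turn_right(79.3°): centre at ρ to the right, rotate −79.3° → (2.7478, 6.1728, 240.8000°)
go_straight(4.96): x += 4.96·cos θ, y += 4.96·sin θ → (0.3280, 1.8431, 240.8000°)
turn_left(72.1°): centre at ρ to the left, rotate +72.1° → (1.0748, -4.3737, 312.9000°)
go_straight(3.98): x += 3.98·cos θ, y += 3.98·sin θ → (3.7841, -7.2893, 312.9000°)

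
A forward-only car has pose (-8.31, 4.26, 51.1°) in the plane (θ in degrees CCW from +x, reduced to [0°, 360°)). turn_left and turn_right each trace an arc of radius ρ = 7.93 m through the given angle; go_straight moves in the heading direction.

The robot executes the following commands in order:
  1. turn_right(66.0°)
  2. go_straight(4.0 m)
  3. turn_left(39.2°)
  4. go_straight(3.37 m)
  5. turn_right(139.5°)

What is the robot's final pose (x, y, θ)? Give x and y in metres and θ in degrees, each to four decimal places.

set_pose: (x, y, θ) = (-8.3100, 4.2600, 51.1000°), ρ = 7.93
turn_right(66.0°): centre at ρ to the right, rotate −66.0° → (-0.0995, 6.9436, -14.9000° ≡ 345.1000°)
go_straight(4.0): x += 4.0·cos θ, y += 4.0·sin θ → (3.7660, 5.9151, 345.1000°)
turn_left(39.2°): centre at ρ to the left, rotate +39.2° → (9.0684, 6.3510, 384.3000° ≡ 24.3000°)
go_straight(3.37): x += 3.37·cos θ, y += 3.37·sin θ → (12.1398, 7.7378, 24.3000°)
turn_right(139.5°): centre at ρ to the right, rotate −139.5° → (22.5784, -2.8660, -115.2000° ≡ 244.8000°)

(22.5784, -2.8660, 244.8000°)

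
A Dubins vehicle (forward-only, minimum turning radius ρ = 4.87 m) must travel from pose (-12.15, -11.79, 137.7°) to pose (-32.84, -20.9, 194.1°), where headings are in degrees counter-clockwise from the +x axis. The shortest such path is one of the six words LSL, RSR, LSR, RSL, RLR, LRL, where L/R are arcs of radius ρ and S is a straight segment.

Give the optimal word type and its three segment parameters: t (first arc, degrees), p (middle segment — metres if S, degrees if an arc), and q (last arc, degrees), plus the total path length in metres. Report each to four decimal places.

Let ψ = atan2(Δy, Δx) = atan2(-9.11, -20.69) = -156.2357° be the start→goal bearing.
Normalize: d = |goal − start| / ρ = 22.606818/4.87 = 4.642057, α = (θ_start − ψ) mod 360° = 293.9357° = 5.130145 rad, β = (θ_goal − ψ) mod 360° = 350.3357° = 6.114511 rad.
Common terms: sin α = -0.914002, cos α = 0.405711, sin β = -0.167876, cos β = 0.985808, cos(α−β) = 0.553392, d² = 21.548693. Work in radians in the unit-radius frame; every candidate has L = ρ·(t + p + q).
LSL: p² = 2 + d² − 2cos(α−β) + 2d(sin α − sin β) = 15.514794; p = √p² = 3.938882; φ = atan2(cos β − cos α, d + sin α − sin β) = 0.147812 rad; t = (φ − α) mod 2π = 1.300853 rad, q = (β − φ) mod 2π = 5.966698 rad → L = 4.87·(1.300853 + 3.938882 + 5.966698) = 4.87·11.206433 = 54.575330 m
RSR: p² = 2 + d² − 2cos(α−β) + 2d(sin β − sin α) = 29.369027; p = √p² = 5.419320; φ = atan2(cos α − cos β, d − sin α + sin β) = -0.107248 rad; t = (α − φ) mod 2π = 5.237393 rad, q = (φ − β) mod 2π = 0.061427 rad → L = 4.87·(5.237393 + 5.419320 + 0.061427) = 4.87·10.718139 = 52.197339 m
LSR: p² = d² − 2 + 2cos(α−β) + 2d(sin α + sin β) = 10.611202; p = √p² = 3.257484; φ = atan2(−cos α − cos β, d + sin α + sin β) − atan2(−2, p) = 0.178030 rad; t = (φ − α) mod 2π = 1.331070 rad, q = (φ − β) mod 2π = 0.346704 rad → L = 4.87·(1.331070 + 3.257484 + 0.346704) = 4.87·4.935258 = 24.034708 m
RSL: p² = d² − 2 + 2cos(α−β) − 2d(sin α + sin β) = 30.699750; p = √p² = 5.540736; φ = atan2(cos α + cos β, d − sin α − sin β) − atan2(2, p) = -0.107929 rad; t = (α − φ) mod 2π = 5.238074 rad, q = (β − φ) mod 2π = 6.222439 rad → L = 4.87·(5.238074 + 5.540736 + 6.222439) = 4.87·17.001249 = 82.796081 m
RLR: c = (6 − d² + 2cos(α−β) + 2d(sin α − sin β))/8 = -2.671128, |c| > 1 → infeasible
LRL: c = (6 − d² + 2cos(α−β) − 2d(sin α − sin β))/8 = -0.939349; p = 2π − arccos c = 3.491661 rad; φ = atan2(cos β − cos α, d + sin α − sin β) = 0.147812 rad; t = (φ − α + p/2) mod 2π = 3.046683 rad, q = (β − α − t + p) mod 2π = 1.429344 rad → L = 4.87·(3.046683 + 3.491661 + 1.429344) = 4.87·7.967688 = 38.802642 m
Shortest: LSR with L = 24.034708 m ≈ 24.0347 m
Convert LSR to answer units (arcs ×180/π): t = 1.331070·180/π = 76.2647°, p = ρ·p = 4.87·3.257484 = 15.8639 m, q = 0.346704·180/π = 19.8647°, L = 24.0347 m.

LSR: t = 76.2647°, p = 15.8639 m, q = 19.8647°, L = 24.0347 m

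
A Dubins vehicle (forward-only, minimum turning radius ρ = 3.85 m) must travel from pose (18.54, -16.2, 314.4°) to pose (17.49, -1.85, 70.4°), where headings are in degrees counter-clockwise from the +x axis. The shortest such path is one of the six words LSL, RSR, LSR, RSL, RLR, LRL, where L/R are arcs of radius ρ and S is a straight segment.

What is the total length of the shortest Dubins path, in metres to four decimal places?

Let ψ = atan2(Δy, Δx) = atan2(14.35, -1.05) = 94.1849° be the start→goal bearing.
Normalize: d = |goal − start| / ρ = 14.388363/3.85 = 3.737237, α = (θ_start − ψ) mod 360° = 220.2151° = 3.843478 rad, β = (θ_goal − ψ) mod 360° = 336.2151° = 5.868060 rad.
Common terms: sin α = -0.645659, cos α = -0.763626, sin β = -0.403304, cos β = 0.915066, cos(α−β) = -0.438371, d² = 13.966942. Work in radians in the unit-radius frame; every candidate has L = ρ·(t + p + q).
LSL: p² = 2 + d² − 2cos(α−β) + 2d(sin α − sin β) = 15.032213; p = √p² = 3.877140; φ = atan2(cos β − cos α, d + sin α − sin β) = 0.447787 rad; t = (φ − α) mod 2π = 2.887494 rad, q = (β − φ) mod 2π = 5.420273 rad → L = 3.85·(2.887494 + 3.877140 + 5.420273) = 3.85·12.184907 = 46.911892 m
RSR: p² = 2 + d² − 2cos(α−β) + 2d(sin β − sin α) = 18.655156; p = √p² = 4.319161; φ = atan2(cos α − cos β, d − sin α + sin β) = -0.399178 rad; t = (α − φ) mod 2π = 4.242657 rad, q = (φ − β) mod 2π = 0.015947 rad → L = 3.85·(4.242657 + 4.319161 + 0.015947) = 3.85·8.577765 = 33.024395 m
LSR: p² = d² − 2 + 2cos(α−β) + 2d(sin α + sin β) = 3.249752; p = √p² = 1.802707; φ = atan2(−cos α − cos β, d + sin α + sin β) − atan2(−2, p) = 0.780960 rad; t = (φ − α) mod 2π = 3.220667 rad, q = (φ − β) mod 2π = 1.196085 rad → L = 3.85·(3.220667 + 1.802707 + 1.196085) = 3.85·6.219459 = 23.944917 m
RSL: p² = d² − 2 + 2cos(α−β) − 2d(sin α + sin β) = 18.930648; p = √p² = 4.350936; φ = atan2(cos α + cos β, d − sin α − sin β) − atan2(2, p) = -0.399237 rad; t = (α − φ) mod 2π = 4.242715 rad, q = (β − φ) mod 2π = 6.267297 rad → L = 3.85·(4.242715 + 4.350936 + 6.267297) = 3.85·14.860949 = 57.214653 m
RLR: c = (6 − d² + 2cos(α−β) + 2d(sin α − sin β))/8 = -1.331894, |c| > 1 → infeasible
LRL: c = (6 − d² + 2cos(α−β) − 2d(sin α − sin β))/8 = -0.879027; p = 2π − arccos c = 3.638572 rad; φ = atan2(cos β − cos α, d + sin α − sin β) = 0.447787 rad; t = (φ − α + p/2) mod 2π = 4.706780 rad, q = (β − α − t + p) mod 2π = 0.956374 rad → L = 3.85·(4.706780 + 3.638572 + 0.956374) = 3.85·9.301726 = 35.811646 m
Shortest: LSR with L = 23.944917 m ≈ 23.9449 m

23.9449 m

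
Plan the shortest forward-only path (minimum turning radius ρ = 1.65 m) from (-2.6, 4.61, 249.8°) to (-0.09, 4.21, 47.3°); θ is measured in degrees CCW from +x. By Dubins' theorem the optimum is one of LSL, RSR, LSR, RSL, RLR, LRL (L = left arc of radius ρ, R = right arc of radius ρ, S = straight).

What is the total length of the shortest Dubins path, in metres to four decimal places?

Let ψ = atan2(Δy, Δx) = atan2(-0.40, 2.51) = -9.0547° be the start→goal bearing.
Normalize: d = |goal − start| / ρ = 2.541673/1.65 = 1.540408, α = (θ_start − ψ) mod 360° = 258.8547° = 4.517866 rad, β = (θ_goal − ψ) mod 360° = 56.3547° = 0.983574 rad.
Common terms: sin α = -0.981140, cos α = -0.193298, sin β = 0.832483, cos β = 0.554050, cos(α−β) = -0.923880, d² = 2.372856. Work in radians in the unit-radius frame; every candidate has L = ρ·(t + p + q).
LSL: p² = 2 + d² − 2cos(α−β) + 2d(sin α − sin β) = 0.633177; p = √p² = 0.795724; φ = atan2(cos β − cos α, d + sin α − sin β) = 1.921282 rad; t = (φ − α) mod 2π = 3.686602 rad, q = (β − φ) mod 2π = 5.345477 rad → L = 1.65·(3.686602 + 0.795724 + 5.345477) = 1.65·9.827803 = 16.215875 m
RSR: p² = 2 + d² − 2cos(α−β) + 2d(sin β − sin α) = 11.808053; p = √p² = 3.436285; φ = atan2(cos α − cos β, d − sin α + sin β) = -0.219240 rad; t = (α − φ) mod 2π = 4.737106 rad, q = (φ − β) mod 2π = 5.080371 rad → L = 1.65·(4.737106 + 3.436285 + 5.080371) = 1.65·13.253762 = 21.868707 m
LSR: p² = d² − 2 + 2cos(α−β) + 2d(sin α + sin β) = -1.932888 < 0 → infeasible
RSL: p² = d² − 2 + 2cos(α−β) − 2d(sin α + sin β) = -1.016919 < 0 → infeasible
RLR: c = (6 − d² + 2cos(α−β) + 2d(sin α − sin β))/8 = -0.476007; p = 2π − arccos c = 4.216281 rad; φ = atan2(cos α − cos β, d − sin α + sin β) = -0.219240 rad; t = (α − φ + p/2) mod 2π = 0.562061 rad, q = (α − β − t + p) mod 2π = 0.905326 rad → L = 1.65·(0.562061 + 4.216281 + 0.905326) = 1.65·5.683668 = 9.378052 m
LRL: c = (6 − d² + 2cos(α−β) − 2d(sin α − sin β))/8 = 0.920853; p = 2π − arccos c = 5.882651 rad; φ = atan2(cos β − cos α, d + sin α − sin β) = 1.921282 rad; t = (φ − α + p/2) mod 2π = 0.344742 rad, q = (β − α − t + p) mod 2π = 2.003618 rad → L = 1.65·(0.344742 + 5.882651 + 2.003618) = 1.65·8.231011 = 13.581168 m
Shortest: RLR with L = 9.378052 m ≈ 9.3781 m

9.3781 m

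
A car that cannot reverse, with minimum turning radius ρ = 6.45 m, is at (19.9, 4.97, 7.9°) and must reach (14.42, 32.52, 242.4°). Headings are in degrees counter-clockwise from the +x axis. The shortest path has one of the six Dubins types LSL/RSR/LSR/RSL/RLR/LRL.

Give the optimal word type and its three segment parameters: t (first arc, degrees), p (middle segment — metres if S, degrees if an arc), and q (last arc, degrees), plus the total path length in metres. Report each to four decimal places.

LSL: t = 78.5654°, p = 18.2076 m, q = 155.9346°, L = 44.6061 m

Let ψ = atan2(Δy, Δx) = atan2(27.55, -5.48) = 101.2499° be the start→goal bearing.
Normalize: d = |goal − start| / ρ = 28.089729/6.45 = 4.354997, α = (θ_start − ψ) mod 360° = 266.6501° = 4.653922 rad, β = (θ_goal − ψ) mod 360° = 141.1501° = 2.463533 rad.
Common terms: sin α = -0.998291, cos α = -0.058434, sin β = 0.627283, cos β = -0.778792, cos(α−β) = -0.580703, d² = 18.965997. Work in radians in the unit-radius frame; every candidate has L = ρ·(t + p + q).
LSL: p² = 2 + d² − 2cos(α−β) + 2d(sin α − sin β) = 7.968664; p = √p² = 2.822882; φ = atan2(cos β − cos α, d + sin α − sin β) = -0.258039 rad; t = (φ − α) mod 2π = 1.371224 rad, q = (β − φ) mod 2π = 2.721573 rad → L = 6.45·(1.371224 + 2.822882 + 2.721573) = 6.45·6.915679 = 44.606132 m
RSR: p² = 2 + d² − 2cos(α−β) + 2d(sin β − sin α) = 36.286142; p = √p² = 6.023798; φ = atan2(cos α − cos β, d − sin α + sin β) = 0.119872 rad; t = (α − φ) mod 2π = 4.534050 rad, q = (φ − β) mod 2π = 3.939524 rad → L = 6.45·(4.534050 + 6.023798 + 3.939524) = 6.45·14.497372 = 93.508046 m
LSR: p² = d² − 2 + 2cos(α−β) + 2d(sin α + sin β) = 12.573109; p = √p² = 3.545858; φ = atan2(−cos α − cos β, d + sin α + sin β) − atan2(−2, p) = 0.720691 rad; t = (φ − α) mod 2π = 2.349954 rad, q = (φ − β) mod 2π = 4.540343 rad → L = 6.45·(2.349954 + 3.545858 + 4.540343) = 6.45·10.436155 = 67.313201 m
RSL: p² = d² − 2 + 2cos(α−β) − 2d(sin α + sin β) = 19.036074; p = √p² = 4.363035; φ = atan2(cos α + cos β, d − sin α − sin β) − atan2(2, p) = -0.605148 rad; t = (α − φ) mod 2π = 5.259070 rad, q = (β − φ) mod 2π = 3.068682 rad → L = 6.45·(5.259070 + 4.363035 + 3.068682) = 6.45·12.690787 = 81.855575 m
RLR: c = (6 − d² + 2cos(α−β) + 2d(sin α − sin β))/8 = -3.535768, |c| > 1 → infeasible
LRL: c = (6 − d² + 2cos(α−β) − 2d(sin α − sin β))/8 = 0.003917; p = 2π − arccos c = 4.716306 rad; φ = atan2(cos β − cos α, d + sin α − sin β) = -0.258039 rad; t = (φ − α + p/2) mod 2π = 3.729377 rad, q = (β − α − t + p) mod 2π = 5.079726 rad → L = 6.45·(3.729377 + 4.716306 + 5.079726) = 6.45·13.525409 = 87.238888 m
Shortest: LSL with L = 44.606132 m ≈ 44.6061 m
Convert LSL to answer units (arcs ×180/π): t = 1.371224·180/π = 78.5654°, p = ρ·p = 6.45·2.822882 = 18.2076 m, q = 2.721573·180/π = 155.9346°, L = 44.6061 m.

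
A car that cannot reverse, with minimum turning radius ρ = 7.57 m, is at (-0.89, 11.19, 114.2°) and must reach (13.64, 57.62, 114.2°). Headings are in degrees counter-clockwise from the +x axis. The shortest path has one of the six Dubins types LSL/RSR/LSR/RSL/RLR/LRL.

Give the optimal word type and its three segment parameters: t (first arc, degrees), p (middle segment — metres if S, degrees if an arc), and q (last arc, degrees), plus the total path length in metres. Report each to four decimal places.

Let ψ = atan2(Δy, Δx) = atan2(46.43, 14.53) = 72.6228° be the start→goal bearing.
Normalize: d = |goal − start| / ρ = 48.650445/7.57 = 6.426743, α = (θ_start − ψ) mod 360° = 41.5772° = 0.725659 rad, β = (θ_goal − ψ) mod 360° = 41.5772° = 0.725659 rad.
Common terms: sin α = 0.663629, cos α = 0.748062, sin β = 0.663629, cos β = 0.748062, cos(α−β) = 1.000000, d² = 41.303026. Work in radians in the unit-radius frame; every candidate has L = ρ·(t + p + q).
LSL: p² = 2 + d² − 2cos(α−β) + 2d(sin α − sin β) = 41.303026; p = √p² = 6.426743; φ = atan2(cos β − cos α, d + sin α − sin β) = 0.000000 rad; t = (φ − α) mod 2π = 5.557526 rad, q = (β − φ) mod 2π = 0.725659 rad → L = 7.57·(5.557526 + 6.426743 + 0.725659) = 7.57·12.709928 = 96.214158 m
RSR: p² = 2 + d² − 2cos(α−β) + 2d(sin β − sin α) = 41.303026; p = √p² = 6.426743; φ = atan2(cos α − cos β, d − sin α + sin β) = 0.000000 rad; t = (α − φ) mod 2π = 0.725659 rad, q = (φ − β) mod 2π = 5.557526 rad → L = 7.57·(0.725659 + 6.426743 + 5.557526) = 7.57·12.709928 = 96.214158 m
LSR: p² = d² − 2 + 2cos(α−β) + 2d(sin α + sin β) = 58.362911; p = √p² = 7.639562; φ = atan2(−cos α − cos β, d + sin α + sin β) − atan2(−2, p) = 0.065442 rad; t = (φ − α) mod 2π = 5.622969 rad, q = (φ − β) mod 2π = 5.622969 rad → L = 7.57·(5.622969 + 7.639562 + 5.622969) = 7.57·18.885499 = 142.963230 m
RSL: p² = d² − 2 + 2cos(α−β) − 2d(sin α + sin β) = 24.243142; p = √p² = 4.923733; φ = atan2(cos α + cos β, d − sin α − sin β) − atan2(2, p) = -0.100457 rad; t = (α − φ) mod 2π = 0.826116 rad, q = (β − φ) mod 2π = 0.826116 rad → L = 7.57·(0.826116 + 4.923733 + 0.826116) = 7.57·6.575965 = 49.780056 m
RLR: c = (6 − d² + 2cos(α−β) + 2d(sin α − sin β))/8 = -4.162878, |c| > 1 → infeasible
LRL: c = (6 − d² + 2cos(α−β) − 2d(sin α − sin β))/8 = -4.162878, |c| > 1 → infeasible
Shortest: RSL with L = 49.780056 m ≈ 49.7801 m
Convert RSL to answer units (arcs ×180/π): t = 0.826116·180/π = 47.3330°, p = ρ·p = 7.57·4.923733 = 37.2727 m, q = 0.826116·180/π = 47.3330°, L = 49.7801 m.

RSL: t = 47.3330°, p = 37.2727 m, q = 47.3330°, L = 49.7801 m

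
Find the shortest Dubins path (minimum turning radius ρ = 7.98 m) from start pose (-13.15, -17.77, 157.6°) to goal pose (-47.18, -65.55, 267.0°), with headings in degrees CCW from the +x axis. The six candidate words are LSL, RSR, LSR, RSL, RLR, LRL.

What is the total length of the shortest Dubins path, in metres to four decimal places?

62.1003 m

Let ψ = atan2(Δy, Δx) = atan2(-47.78, -34.03) = -125.4593° be the start→goal bearing.
Normalize: d = |goal − start| / ρ = 58.659776/7.98 = 7.350849, α = (θ_start − ψ) mod 360° = 283.0593° = 4.940317 rad, β = (θ_goal − ψ) mod 360° = 32.4593° = 0.566522 rad.
Common terms: sin α = -0.974137, cos α = 0.225960, sin β = 0.536701, cos β = 0.843773, cos(α−β) = -0.332161, d² = 54.034983. Work in radians in the unit-radius frame; every candidate has L = ρ·(t + p + q).
LSL: p² = 2 + d² − 2cos(α−β) + 2d(sin α − sin β) = 34.487429; p = √p² = 5.872600; φ = atan2(cos β − cos α, d + sin α − sin β) = 0.105398 rad; t = (φ − α) mod 2π = 1.448266 rad, q = (β − φ) mod 2π = 0.461125 rad → L = 7.98·(1.448266 + 5.872600 + 0.461125) = 7.98·7.781990 = 62.100280 m
RSR: p² = 2 + d² − 2cos(α−β) + 2d(sin β − sin α) = 78.911181; p = √p² = 8.883197; φ = atan2(cos α − cos β, d − sin α + sin β) = -0.069605 rad; t = (α − φ) mod 2π = 5.009922 rad, q = (φ − β) mod 2π = 5.647058 rad → L = 7.98·(5.009922 + 8.883197 + 5.647058) = 7.98·19.540177 = 155.930612 m
LSR: p² = d² − 2 + 2cos(α−β) + 2d(sin α + sin β) = 44.939612; p = √p² = 6.703701; φ = atan2(−cos α − cos β, d + sin α + sin β) − atan2(−2, p) = 0.136420 rad; t = (φ − α) mod 2π = 1.479288 rad, q = (φ − β) mod 2π = 5.853083 rad → L = 7.98·(1.479288 + 6.703701 + 5.853083) = 7.98·14.036073 = 112.007860 m
RSL: p² = d² − 2 + 2cos(α−β) − 2d(sin α + sin β) = 57.801709; p = √p² = 7.602743; φ = atan2(cos α + cos β, d − sin α − sin β) − atan2(2, p) = -0.120737 rad; t = (α − φ) mod 2π = 5.061055 rad, q = (β − φ) mod 2π = 0.687260 rad → L = 7.98·(5.061055 + 7.602743 + 0.687260) = 7.98·13.351058 = 106.541443 m
RLR: c = (6 − d² + 2cos(α−β) + 2d(sin α − sin β))/8 = -8.863898, |c| > 1 → infeasible
LRL: c = (6 − d² + 2cos(α−β) − 2d(sin α − sin β))/8 = -3.310929, |c| > 1 → infeasible
Shortest: LSL with L = 62.100280 m ≈ 62.1003 m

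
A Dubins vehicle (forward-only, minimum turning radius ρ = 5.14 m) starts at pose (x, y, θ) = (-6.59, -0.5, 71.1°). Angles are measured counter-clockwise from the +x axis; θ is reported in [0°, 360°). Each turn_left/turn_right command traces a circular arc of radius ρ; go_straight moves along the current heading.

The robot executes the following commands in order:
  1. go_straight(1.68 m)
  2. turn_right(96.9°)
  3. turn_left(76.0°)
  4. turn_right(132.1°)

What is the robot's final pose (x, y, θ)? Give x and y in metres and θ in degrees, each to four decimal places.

(16.2779, 2.8237, 278.1000°)

set_pose: (x, y, θ) = (-6.5900, -0.5000, 71.1000°), ρ = 5.14
go_straight(1.68): x += 1.68·cos θ, y += 1.68·sin θ → (-6.0458, 1.0894, 71.1000°)
turn_right(96.9°): centre at ρ to the right, rotate −96.9° → (1.0541, 4.0521, -25.8000° ≡ 334.2000°)
turn_left(76.0°): centre at ρ to the left, rotate +76.0° → (7.2402, 5.3896, 410.2000° ≡ 50.2000°)
turn_right(132.1°): centre at ρ to the right, rotate −132.1° → (16.2779, 2.8237, -81.9000° ≡ 278.1000°)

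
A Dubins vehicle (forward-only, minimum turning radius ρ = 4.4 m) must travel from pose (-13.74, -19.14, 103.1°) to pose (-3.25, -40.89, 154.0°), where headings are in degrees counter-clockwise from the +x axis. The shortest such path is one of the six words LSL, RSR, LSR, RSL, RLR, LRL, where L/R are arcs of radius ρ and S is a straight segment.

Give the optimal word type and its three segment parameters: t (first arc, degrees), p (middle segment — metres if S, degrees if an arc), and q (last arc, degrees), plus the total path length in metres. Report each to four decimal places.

RSR: t = 169.6973°, p = 20.4771 m, q = 139.4027°, L = 44.2143 m

Let ψ = atan2(Δy, Δx) = atan2(-21.75, 10.49) = -64.2520° be the start→goal bearing.
Normalize: d = |goal − start| / ρ = 24.147517/4.4 = 5.488072, α = (θ_start − ψ) mod 360° = 167.3520° = 2.920844 rad, β = (θ_goal − ψ) mod 360° = 218.2520° = 3.809217 rad.
Common terms: sin α = 0.218960, cos α = -0.975734, sin β = -0.619122, cos β = -0.785295, cos(α−β) = 0.630676, d² = 30.118936. Work in radians in the unit-radius frame; every candidate has L = ρ·(t + p + q).
LSL: p² = 2 + d² − 2cos(α−β) + 2d(sin α − sin β) = 40.056493; p = √p² = 6.329020; φ = atan2(cos β − cos α, d + sin α − sin β) = 0.030094 rad; t = (φ − α) mod 2π = 3.392436 rad, q = (β − φ) mod 2π = 3.779122 rad → L = 4.4·(3.392436 + 6.329020 + 3.779122) = 4.4·13.500578 = 59.402542 m
RSR: p² = 2 + d² − 2cos(α−β) + 2d(sin β − sin α) = 21.658676; p = √p² = 4.653888; φ = atan2(cos α − cos β, d − sin α + sin β) = -0.040932 rad; t = (α − φ) mod 2π = 2.961776 rad, q = (φ − β) mod 2π = 2.433037 rad → L = 4.4·(2.961776 + 4.653888 + 2.433037) = 4.4·10.048701 = 44.214284 m
LSR: p² = d² − 2 + 2cos(α−β) + 2d(sin α + sin β) = 24.988053; p = √p² = 4.998805; φ = atan2(−cos α − cos β, d + sin α + sin β) − atan2(−2, p) = 0.713803 rad; t = (φ − α) mod 2π = 4.076144 rad, q = (φ − β) mod 2π = 3.187772 rad → L = 4.4·(4.076144 + 4.998805 + 3.187772) = 4.4·12.262721 = 53.955973 m
RSL: p² = d² − 2 + 2cos(α−β) − 2d(sin α + sin β) = 33.772522; p = √p² = 5.811413; φ = atan2(cos α + cos β, d − sin α − sin β) − atan2(2, p) = -0.622063 rad; t = (α − φ) mod 2π = 3.542907 rad, q = (β − φ) mod 2π = 4.431280 rad → L = 4.4·(3.542907 + 5.811413 + 4.431280) = 4.4·13.785600 = 60.656638 m
RLR: c = (6 − d² + 2cos(α−β) + 2d(sin α − sin β))/8 = -1.707334, |c| > 1 → infeasible
LRL: c = (6 − d² + 2cos(α−β) − 2d(sin α − sin β))/8 = -4.007062, |c| > 1 → infeasible
Shortest: RSR with L = 44.214284 m ≈ 44.2143 m
Convert RSR to answer units (arcs ×180/π): t = 2.961776·180/π = 169.6973°, p = ρ·p = 4.4·4.653888 = 20.4771 m, q = 2.433037·180/π = 139.4027°, L = 44.2143 m.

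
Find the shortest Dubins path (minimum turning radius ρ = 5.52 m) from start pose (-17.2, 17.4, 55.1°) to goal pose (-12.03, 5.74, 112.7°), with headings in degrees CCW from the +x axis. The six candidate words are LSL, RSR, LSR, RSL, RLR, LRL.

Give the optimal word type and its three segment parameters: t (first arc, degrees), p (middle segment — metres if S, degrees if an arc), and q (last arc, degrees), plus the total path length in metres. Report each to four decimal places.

Let ψ = atan2(Δy, Δx) = atan2(-11.66, 5.17) = -66.0877° be the start→goal bearing.
Normalize: d = |goal − start| / ρ = 12.754783/5.52 = 2.310649, α = (θ_start − ψ) mod 360° = 121.1877° = 2.115124 rad, β = (θ_goal − ψ) mod 360° = 178.7877° = 3.120434 rad.
Common terms: sin α = 0.855476, cos α = -0.517843, sin β = 0.021157, cos β = -0.999776, cos(α−β) = 0.535827, d² = 5.339100. Work in radians in the unit-radius frame; every candidate has L = ρ·(t + p + q).
LSL: p² = 2 + d² − 2cos(α−β) + 2d(sin α − sin β) = 10.123080; p = √p² = 3.181679; φ = atan2(cos β − cos α, d + sin α − sin β) = -0.152057 rad; t = (φ − α) mod 2π = 4.016005 rad, q = (β − φ) mod 2π = 3.272490 rad → L = 5.52·(4.016005 + 3.181679 + 3.272490) = 5.52·10.470174 = 57.795359 m
RSR: p² = 2 + d² − 2cos(α−β) + 2d(sin β − sin α) = 2.411812; p = √p² = 1.553001; φ = atan2(cos α − cos β, d − sin α + sin β) = 0.315534 rad; t = (α − φ) mod 2π = 1.799591 rad, q = (φ − β) mod 2π = 3.478285 rad → L = 5.52·(1.799591 + 1.553001 + 3.478285) = 5.52·6.830877 = 37.706440 m
LSR: p² = d² − 2 + 2cos(α−β) + 2d(sin α + sin β) = 8.461936; p = √p² = 2.908941; φ = atan2(−cos α − cos β, d + sin α + sin β) − atan2(−2, p) = 1.046696 rad; t = (φ − α) mod 2π = 5.214758 rad, q = (φ − β) mod 2π = 4.209448 rad → L = 5.52·(5.214758 + 2.908941 + 4.209448) = 5.52·12.333146 = 68.078967 m
RSL: p² = d² − 2 + 2cos(α−β) − 2d(sin α + sin β) = 0.359571; p = √p² = 0.599642; φ = atan2(cos α + cos β, d − sin α − sin β) − atan2(2, p) = -2.093219 rad; t = (α − φ) mod 2π = 4.208343 rad, q = (β − φ) mod 2π = 5.213652 rad → L = 5.52·(4.208343 + 0.599642 + 5.213652) = 5.52·10.021637 = 55.319437 m
RLR: c = (6 − d² + 2cos(α−β) + 2d(sin α − sin β))/8 = 0.698523; p = 2π − arccos c = 5.485721 rad; φ = atan2(cos α − cos β, d − sin α + sin β) = 0.315534 rad; t = (α − φ + p/2) mod 2π = 4.542451 rad, q = (α − β − t + p) mod 2π = 6.221146 rad → L = 5.52·(4.542451 + 5.485721 + 6.221146) = 5.52·16.249318 = 89.696233 m
LRL: c = (6 − d² + 2cos(α−β) − 2d(sin α − sin β))/8 = -0.265385; p = 2π − arccos c = 4.443786 rad; φ = atan2(cos β − cos α, d + sin α − sin β) = -0.152057 rad; t = (φ − α + p/2) mod 2π = 6.237898 rad, q = (β − α − t + p) mod 2π = 5.494383 rad → L = 5.52·(6.237898 + 4.443786 + 5.494383) = 5.52·16.176067 = 89.291888 m
Shortest: RSR with L = 37.706440 m ≈ 37.7064 m
Convert RSR to answer units (arcs ×180/π): t = 1.799591·180/π = 103.1089°, p = ρ·p = 5.52·1.553001 = 8.5726 m, q = 3.478285·180/π = 199.2911°, L = 37.7064 m.

RSR: t = 103.1089°, p = 8.5726 m, q = 199.2911°, L = 37.7064 m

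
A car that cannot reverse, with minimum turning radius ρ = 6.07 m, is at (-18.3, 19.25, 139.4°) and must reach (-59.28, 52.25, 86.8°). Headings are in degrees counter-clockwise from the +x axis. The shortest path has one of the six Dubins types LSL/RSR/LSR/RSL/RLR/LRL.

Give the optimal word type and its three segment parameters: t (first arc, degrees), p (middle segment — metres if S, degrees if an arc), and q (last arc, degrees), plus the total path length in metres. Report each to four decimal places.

Let ψ = atan2(Δy, Δx) = atan2(33.00, -40.98) = 141.1565° be the start→goal bearing.
Normalize: d = |goal − start| / ρ = 52.615211/6.07 = 8.668074, α = (θ_start − ψ) mod 360° = 358.2435° = 6.252528 rad, β = (θ_goal − ψ) mod 360° = 305.6435° = 5.334485 rad.
Common terms: sin α = -0.030652, cos α = 0.999530, sin β = -0.812659, cos β = 0.582740, cos(α−β) = 0.607376, d² = 75.135511. Work in radians in the unit-radius frame; every candidate has L = ρ·(t + p + q).
LSL: p² = 2 + d² − 2cos(α−β) + 2d(sin α − sin β) = 89.477741; p = √p² = 9.459267; φ = atan2(cos β − cos α, d + sin α − sin β) = -0.044076 rad; t = (φ − α) mod 2π = 6.269767 rad, q = (β − φ) mod 2π = 5.378561 rad → L = 6.07·(6.269767 + 9.459267 + 5.378561) = 6.07·21.107595 = 128.123101 m
RSR: p² = 2 + d² − 2cos(α−β) + 2d(sin β − sin α) = 62.363778; p = √p² = 7.897074; φ = atan2(cos α − cos β, d − sin α + sin β) = 0.052802 rad; t = (α − φ) mod 2π = 6.199726 rad, q = (φ − β) mod 2π = 1.001503 rad → L = 6.07·(6.199726 + 7.897074 + 1.001503) = 6.07·15.098303 = 91.646696 m
LSR: p² = d² − 2 + 2cos(α−β) + 2d(sin α + sin β) = 59.730498; p = √p² = 7.728551; φ = atan2(−cos α − cos β, d + sin α + sin β) − atan2(−2, p) = 0.053703 rad; t = (φ − α) mod 2π = 0.084360 rad, q = (φ − β) mod 2π = 1.002403 rad → L = 6.07·(0.084360 + 7.728551 + 1.002403) = 6.07·8.815314 = 53.508956 m
RSL: p² = d² − 2 + 2cos(α−β) − 2d(sin α + sin β) = 88.970028; p = √p² = 9.432392; φ = atan2(cos α + cos β, d − sin α − sin β) − atan2(2, p) = -0.044095 rad; t = (α − φ) mod 2π = 0.013438 rad, q = (β − φ) mod 2π = 5.378580 rad → L = 6.07·(0.013438 + 9.432392 + 5.378580) = 6.07·14.824410 = 89.984171 m
RLR: c = (6 − d² + 2cos(α−β) + 2d(sin α − sin β))/8 = -6.795472, |c| > 1 → infeasible
LRL: c = (6 − d² + 2cos(α−β) − 2d(sin α − sin β))/8 = -10.184718, |c| > 1 → infeasible
Shortest: LSR with L = 53.508956 m ≈ 53.5090 m
Convert LSR to answer units (arcs ×180/π): t = 0.084360·180/π = 4.8335°, p = ρ·p = 6.07·7.728551 = 46.9123 m, q = 1.002403·180/π = 57.4335°, L = 53.5090 m.

LSR: t = 4.8335°, p = 46.9123 m, q = 57.4335°, L = 53.5090 m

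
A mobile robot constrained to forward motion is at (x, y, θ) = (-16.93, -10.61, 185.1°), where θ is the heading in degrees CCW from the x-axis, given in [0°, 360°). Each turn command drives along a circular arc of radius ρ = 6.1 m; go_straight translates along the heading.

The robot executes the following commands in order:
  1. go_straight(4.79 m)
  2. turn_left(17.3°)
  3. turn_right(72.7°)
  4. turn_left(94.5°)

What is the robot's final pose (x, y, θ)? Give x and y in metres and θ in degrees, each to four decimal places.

set_pose: (x, y, θ) = (-16.9300, -10.6100, 185.1000°), ρ = 6.1
go_straight(4.79): x += 4.79·cos θ, y += 4.79·sin θ → (-21.7010, -11.0358, 185.1000°)
turn_left(17.3°): centre at ρ to the left, rotate +17.3° → (-23.4833, -11.4719, 202.4000°)
turn_right(72.7°): centre at ρ to the right, rotate −72.7° → (-30.5012, -9.7287, 129.7000°)
turn_left(94.5°): centre at ρ to the left, rotate +94.5° → (-39.4472, -9.2520, 224.2000°)

(-39.4472, -9.2520, 224.2000°)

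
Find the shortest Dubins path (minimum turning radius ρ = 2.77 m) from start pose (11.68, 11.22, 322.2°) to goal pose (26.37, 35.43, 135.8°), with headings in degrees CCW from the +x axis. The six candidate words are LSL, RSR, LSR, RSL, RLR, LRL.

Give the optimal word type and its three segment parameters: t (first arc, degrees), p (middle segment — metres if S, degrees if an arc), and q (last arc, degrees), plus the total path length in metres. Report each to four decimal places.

LSL: t = 98.8979°, p = 22.8859 m, q = 74.7021°, L = 31.2787 m

Let ψ = atan2(Δy, Δx) = atan2(24.21, 14.69) = 58.7517° be the start→goal bearing.
Normalize: d = |goal − start| / ρ = 28.318196/2.77 = 10.223175, α = (θ_start − ψ) mod 360° = 263.4483° = 4.598040 rad, β = (θ_goal − ψ) mod 360° = 77.0483° = 1.344746 rad.
Common terms: sin α = -0.993469, cos α = -0.114100, sin β = 0.974559, cos β = 0.224130, cos(α−β) = -0.993768, d² = 104.513313. Work in radians in the unit-radius frame; every candidate has L = ρ·(t + p + q).
LSL: p² = 2 + d² − 2cos(α−β) + 2d(sin α − sin β) = 68.261846; p = √p² = 8.262073; φ = atan2(cos β − cos α, d + sin α − sin β) = 0.040949 rad; t = (φ − α) mod 2π = 1.726094 rad, q = (β − φ) mod 2π = 1.303797 rad → L = 2.77·(1.726094 + 8.262073 + 1.303797) = 2.77·11.291964 = 31.278741 m
RSR: p² = 2 + d² − 2cos(α−β) + 2d(sin β − sin α) = 148.739852; p = √p² = 12.195895; φ = atan2(cos α − cos β, d − sin α + sin β) = -0.027737 rad; t = (α − φ) mod 2π = 4.625777 rad, q = (φ − β) mod 2π = 4.910702 rad → L = 2.77·(4.625777 + 12.195895 + 4.910702) = 2.77·21.732374 = 60.198676 m
LSR: p² = d² − 2 + 2cos(α−β) + 2d(sin α + sin β) = 100.139137; p = √p² = 10.006954; φ = atan2(−cos α − cos β, d + sin α + sin β) − atan2(−2, p) = 0.186480 rad; t = (φ − α) mod 2π = 1.871625 rad, q = (φ − β) mod 2π = 5.124919 rad → L = 2.77·(1.871625 + 10.006954 + 5.124919) = 2.77·17.003498 = 47.099689 m
RSL: p² = d² − 2 + 2cos(α−β) − 2d(sin α + sin β) = 100.912417; p = √p² = 10.045517; φ = atan2(cos α + cos β, d − sin α − sin β) − atan2(2, p) = -0.185782 rad; t = (α − φ) mod 2π = 4.783822 rad, q = (β − φ) mod 2π = 1.530528 rad → L = 2.77·(4.783822 + 10.045517 + 1.530528) = 2.77·16.359867 = 45.316831 m
RLR: c = (6 − d² + 2cos(α−β) + 2d(sin α − sin β))/8 = -17.592481, |c| > 1 → infeasible
LRL: c = (6 − d² + 2cos(α−β) − 2d(sin α − sin β))/8 = -7.532731, |c| > 1 → infeasible
Shortest: LSL with L = 31.278741 m ≈ 31.2787 m
Convert LSL to answer units (arcs ×180/π): t = 1.726094·180/π = 98.8979°, p = ρ·p = 2.77·8.262073 = 22.8859 m, q = 1.303797·180/π = 74.7021°, L = 31.2787 m.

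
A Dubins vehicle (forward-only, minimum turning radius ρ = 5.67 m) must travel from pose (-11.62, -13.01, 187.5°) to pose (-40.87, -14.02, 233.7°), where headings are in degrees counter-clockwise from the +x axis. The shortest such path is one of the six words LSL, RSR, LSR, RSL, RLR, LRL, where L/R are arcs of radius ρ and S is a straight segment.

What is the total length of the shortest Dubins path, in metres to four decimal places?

30.0351 m

Let ψ = atan2(Δy, Δx) = atan2(-1.01, -29.25) = -178.0224° be the start→goal bearing.
Normalize: d = |goal − start| / ρ = 29.267432/5.67 = 5.161805, α = (θ_start − ψ) mod 360° = 5.5224° = 0.096383 rad, β = (θ_goal − ψ) mod 360° = 51.7224° = 0.902726 rad.
Common terms: sin α = 0.096234, cos α = 0.995359, sin β = 0.785018, cos β = 0.619473, cos(α−β) = 0.692143, d² = 26.644227. Work in radians in the unit-radius frame; every candidate has L = ρ·(t + p + q).
LSL: p² = 2 + d² − 2cos(α−β) + 2d(sin α − sin β) = 20.149205; p = √p² = 4.488787; φ = atan2(cos β − cos α, d + sin α − sin β) = -0.083837 rad; t = (φ − α) mod 2π = 6.102965 rad, q = (β − φ) mod 2π = 0.986563 rad → L = 5.67·(6.102965 + 4.488787 + 0.986563) = 5.67·11.578314 = 65.649040 m
RSR: p² = 2 + d² − 2cos(α−β) + 2d(sin β − sin α) = 34.370677; p = √p² = 5.862651; φ = atan2(cos α − cos β, d − sin α + sin β) = 0.064159 rad; t = (α − φ) mod 2π = 0.032224 rad, q = (φ − β) mod 2π = 5.444619 rad → L = 5.67·(0.032224 + 5.862651 + 5.444619) = 5.67·11.339494 = 64.294932 m
LSR: p² = d² − 2 + 2cos(α−β) + 2d(sin α + sin β) = 35.126221; p = √p² = 5.926738; φ = atan2(−cos α − cos β, d + sin α + sin β) − atan2(−2, p) = 0.064335 rad; t = (φ − α) mod 2π = 6.251136 rad, q = (φ − β) mod 2π = 5.444794 rad → L = 5.67·(6.251136 + 5.926738 + 5.444794) = 5.67·17.622668 = 99.920530 m
RSL: p² = d² − 2 + 2cos(α−β) − 2d(sin α + sin β) = 16.930806; p = √p² = 4.114706; φ = atan2(cos α + cos β, d − sin α − sin β) − atan2(2, p) = -0.091694 rad; t = (α − φ) mod 2π = 0.188078 rad, q = (β − φ) mod 2π = 0.994420 rad → L = 5.67·(0.188078 + 4.114706 + 0.994420) = 5.67·5.297204 = 30.035146 m
RLR: c = (6 − d² + 2cos(α−β) + 2d(sin α − sin β))/8 = -3.296335, |c| > 1 → infeasible
LRL: c = (6 − d² + 2cos(α−β) − 2d(sin α − sin β))/8 = -1.518651, |c| > 1 → infeasible
Shortest: RSL with L = 30.035146 m ≈ 30.0351 m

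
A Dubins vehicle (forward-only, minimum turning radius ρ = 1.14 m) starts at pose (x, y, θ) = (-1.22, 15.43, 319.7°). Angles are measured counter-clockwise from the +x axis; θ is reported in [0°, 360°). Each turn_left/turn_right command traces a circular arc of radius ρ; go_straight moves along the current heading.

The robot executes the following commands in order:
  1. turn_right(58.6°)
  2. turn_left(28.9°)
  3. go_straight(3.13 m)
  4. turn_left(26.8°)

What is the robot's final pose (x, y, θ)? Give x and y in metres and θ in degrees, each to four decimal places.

(0.5853, 10.4356, 316.8000°)

set_pose: (x, y, θ) = (-1.2200, 15.4300, 319.7000°), ρ = 1.14
turn_right(58.6°): centre at ρ to the right, rotate −58.6° → (-0.8311, 14.3842, 261.1000°)
turn_left(28.9°): centre at ρ to the left, rotate +28.9° → (-0.7760, 13.8179, 290.0000°)
go_straight(3.13): x += 3.13·cos θ, y += 3.13·sin θ → (0.2945, 10.8767, 290.0000°)
turn_left(26.8°): centre at ρ to the left, rotate +26.8° → (0.5853, 10.4356, 316.8000°)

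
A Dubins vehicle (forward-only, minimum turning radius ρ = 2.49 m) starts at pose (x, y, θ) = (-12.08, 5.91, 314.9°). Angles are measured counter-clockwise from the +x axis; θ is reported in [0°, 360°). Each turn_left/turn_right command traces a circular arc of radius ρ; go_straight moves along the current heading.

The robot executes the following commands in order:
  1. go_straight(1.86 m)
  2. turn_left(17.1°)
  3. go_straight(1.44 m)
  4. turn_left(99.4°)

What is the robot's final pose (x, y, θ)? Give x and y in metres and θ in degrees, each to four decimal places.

(-5.3719, 4.8799, 71.4000°)

set_pose: (x, y, θ) = (-12.0800, 5.9100, 314.9000°), ρ = 2.49
go_straight(1.86): x += 1.86·cos θ, y += 1.86·sin θ → (-10.7671, 4.5925, 314.9000°)
turn_left(17.1°): centre at ρ to the left, rotate +17.1° → (-10.1723, 4.1516, 332.0000°)
go_straight(1.44): x += 1.44·cos θ, y += 1.44·sin θ → (-8.9009, 3.4755, 332.0000°)
turn_left(99.4°): centre at ρ to the left, rotate +99.4° → (-5.3719, 4.8799, 431.4000° ≡ 71.4000°)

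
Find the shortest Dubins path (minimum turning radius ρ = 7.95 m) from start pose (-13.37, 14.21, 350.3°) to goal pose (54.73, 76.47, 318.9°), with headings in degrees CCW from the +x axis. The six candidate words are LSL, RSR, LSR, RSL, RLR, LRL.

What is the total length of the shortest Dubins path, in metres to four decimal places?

97.5794 m

Let ψ = atan2(Δy, Δx) = atan2(62.26, 68.10) = 42.4349° be the start→goal bearing.
Normalize: d = |goal − start| / ρ = 92.270892/7.95 = 11.606402, α = (θ_start − ψ) mod 360° = 307.8651° = 5.373259 rad, β = (θ_goal − ψ) mod 360° = 276.4651° = 4.825226 rad.
Common terms: sin α = -0.789458, cos α = 0.613804, sin β = -0.993641, cos β = 0.112598, cos(α−β) = 0.853551, d² = 134.708557. Work in radians in the unit-radius frame; every candidate has L = ρ·(t + p + q).
LSL: p² = 2 + d² − 2cos(α−β) + 2d(sin α − sin β) = 139.741100; p = √p² = 11.821214; φ = atan2(cos β − cos α, d + sin α − sin β) = -0.042412 rad; t = (φ − α) mod 2π = 0.867514 rad, q = (β − φ) mod 2π = 4.867638 rad → L = 7.95·(0.867514 + 11.821214 + 4.867638) = 7.95·17.556366 = 139.573109 m
RSR: p² = 2 + d² − 2cos(α−β) + 2d(sin β − sin α) = 130.261811; p = √p² = 11.413230; φ = atan2(cos α − cos β, d − sin α + sin β) = 0.043929 rad; t = (α − φ) mod 2π = 5.329331 rad, q = (φ − β) mod 2π = 1.501888 rad → L = 7.95·(5.329331 + 11.413230 + 1.501888) = 7.95·18.244448 = 145.043364 m
LSR: p² = d² − 2 + 2cos(α−β) + 2d(sin α + sin β) = 93.024933; p = √p² = 9.644943; φ = atan2(−cos α − cos β, d + sin α + sin β) − atan2(−2, p) = 0.130652 rad; t = (φ − α) mod 2π = 1.040578 rad, q = (φ − β) mod 2π = 1.588612 rad → L = 7.95·(1.040578 + 9.644943 + 1.588612) = 7.95·12.274133 = 97.579361 m
RSL: p² = d² − 2 + 2cos(α−β) − 2d(sin α + sin β) = 175.806385; p = √p² = 13.259200; φ = atan2(cos α + cos β, d − sin α − sin β) − atan2(2, p) = -0.095512 rad; t = (α − φ) mod 2π = 5.468771 rad, q = (β − φ) mod 2π = 4.920737 rad → L = 7.95·(5.468771 + 13.259200 + 4.920737) = 7.95·23.648708 = 188.007232 m
RLR: c = (6 − d² + 2cos(α−β) + 2d(sin α − sin β))/8 = -15.282726, |c| > 1 → infeasible
LRL: c = (6 − d² + 2cos(α−β) − 2d(sin α − sin β))/8 = -16.467638, |c| > 1 → infeasible
Shortest: LSR with L = 97.579361 m ≈ 97.5794 m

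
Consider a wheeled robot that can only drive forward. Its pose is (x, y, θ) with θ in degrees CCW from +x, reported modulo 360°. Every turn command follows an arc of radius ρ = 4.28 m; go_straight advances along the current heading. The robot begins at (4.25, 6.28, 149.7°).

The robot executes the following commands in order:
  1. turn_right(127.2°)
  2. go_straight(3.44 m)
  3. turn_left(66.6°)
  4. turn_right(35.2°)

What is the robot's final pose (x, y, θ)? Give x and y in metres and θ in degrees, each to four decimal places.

set_pose: (x, y, θ) = (4.2500, 6.2800, 149.7000°), ρ = 4.28
turn_right(127.2°): centre at ρ to the right, rotate −127.2° → (4.7715, 13.9295, 22.5000°)
go_straight(3.44): x += 3.44·cos θ, y += 3.44·sin θ → (7.9496, 15.2460, 22.5000°)
turn_left(66.6°): centre at ρ to the left, rotate +66.6° → (10.5912, 19.1329, 89.1000°)
turn_right(35.2°): centre at ρ to the right, rotate −35.2° → (11.4125, 21.5875, 53.9000°)

(11.4125, 21.5875, 53.9000°)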